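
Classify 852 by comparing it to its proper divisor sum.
abundant

Proper divisors of 852: sum = 1 + 2 + 3 + 4 + 6 + 12 + 71 + 142 + 213 + 284 + 426 = 1164
Since 1164 > 852, 852 is abundant.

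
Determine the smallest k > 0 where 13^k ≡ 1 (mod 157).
6

157 is prime, so ord(13) divides φ(157) = 156.
Divisors of 156: 1, 2, 3, 4, 6, 12, 13, 26, 39, 52, 78, 156.
Repeated squaring: 13^1 ≡ 13, 13^2 ≡ 12, 13^4 ≡ 144, 13^8 ≡ 12, 13^16 ≡ 144, 13^32 ≡ 12, 13^64 ≡ 144, 13^128 ≡ 12 (mod 157).
Test 13^d mod 157 for each divisor d in increasing order:
13^1 ≡ 13
13^2 ≡ 12
13^3 = 13^2·13^1 ≡ 156
13^4 ≡ 144
13^6 = 13^4·13^2 ≡ 1  ← first divisor giving 1
The order is 6.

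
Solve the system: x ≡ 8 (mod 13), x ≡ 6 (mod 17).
125

Using Chinese Remainder Theorem:
M = 13 × 17 = 221
M1 = 17, M2 = 13
y1 = 17^(-1) mod 13 = 10
y2 = 13^(-1) mod 17 = 4
x = (8×17×10 + 6×13×4) mod 221 = 125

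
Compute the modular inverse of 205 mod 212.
121

gcd(205, 212) = 1, so the inverse exists.
Extended Euclidean algorithm on (212, 205):
212 = 1 × 205 + 7  ⟹  7 = (1)·212 + (-1)·205
205 = 29 × 7 + 2  ⟹  2 = (-29)·212 + (30)·205
7 = 3 × 2 + 1  ⟹  1 = (88)·212 + (-91)·205
So (-91)·205 ≡ 1 (mod 212), i.e. 205^(-1) ≡ -91 ≡ 121 (mod 212).
Check: 205 × 121 = 24805 ≡ 1 (mod 212)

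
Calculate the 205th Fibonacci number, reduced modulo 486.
413

Matrix identity: Q^n = [[F_(n+1), F_n], [F_n, F_(n-1)]] with Q = [[1,1],[1,0]].
n = 205 = 11001101₂. Square-and-multiply, entries mod 486:
Q^1 = [[1,1],[1,0]]
Q^3 = (Q^1)²·Q = [[3,2],[2,1]]
Q^6 = (Q^3)² = [[13,8],[8,5]]
Q^12 = (Q^6)² = [[233,144],[144,89]]
Q^25 = (Q^12)²·Q = [[379,181],[181,198]]
Q^51 = (Q^25)²·Q = [[417,470],[470,433]]
Q^102 = (Q^51)² = [[157,8],[8,149]]
Q^205 = (Q^102)²·Q = [[431,413],[413,18]]
F_205 mod 486 = Q^205[0][1] = 413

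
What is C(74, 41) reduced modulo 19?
7

Using Lucas' theorem:
Write n=74 and k=41 in base 19:
n in base 19: [3, 17]
k in base 19: [2, 3]
C(74,41) mod 19 = ∏ C(n_i, k_i) mod 19
Digit binomials (mod 19): C(3,2) = 3; C(17,3) = 680 ≡ 15
Product: 3 × 15 = 45 ≡ 7 (mod 19)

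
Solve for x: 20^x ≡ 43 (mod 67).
51

Baby-step giant-step with step n = ⌈√67⌉ = 9.
Baby steps 20^j mod 67 (j:value) for j=0..8: 0:1, 1:20, 2:65, 3:27, 4:4, 5:13, 6:59, 7:41, 8:16.
Giant-step multiplier: 20^(-9) ≡ 20^(66-9) = 20^57 ≡ 58 (mod 67).
Giant steps γ_i = 43·58^i mod 67: γ_0=43, γ_1=15, γ_2=66, γ_3=9, γ_4=53, γ_5=59 (in table at j=6).
x = i·n + j = 5·9 + 6 = 51.
Check: 20^51 ≡ 43 (mod 67).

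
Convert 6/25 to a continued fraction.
[0; 4, 6]

Euclidean algorithm steps:
6 = 0 × 25 + 6
25 = 4 × 6 + 1
6 = 6 × 1 + 0
Continued fraction: [0; 4, 6]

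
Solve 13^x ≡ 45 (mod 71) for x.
20

Baby-step giant-step with step n = ⌈√71⌉ = 9.
Baby steps 13^j mod 71 (j:value) for j=0..8: 0:1, 1:13, 2:27, 3:67, 4:19, 5:34, 6:16, 7:66, 8:6.
Giant-step multiplier: 13^(-9) ≡ 13^(70-9) = 13^61 ≡ 61 (mod 71).
Giant steps γ_i = 45·61^i mod 71: γ_0=45, γ_1=47, γ_2=27 (in table at j=2).
x = i·n + j = 2·9 + 2 = 20.
Check: 13^20 ≡ 45 (mod 71).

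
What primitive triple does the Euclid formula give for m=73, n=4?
(5313, 584, 5345)

Euclid's formula: a = m² - n², b = 2mn, c = m² + n²
m = 73, n = 4
a = 73² - 4² = 5329 - 16 = 5313
b = 2 × 73 × 4 = 584
c = 73² + 4² = 5329 + 16 = 5345
Verification: 5313² + 584² = 28227969 + 341056 = 28569025 = 5345² ✓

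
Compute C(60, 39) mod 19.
9

Using Lucas' theorem:
Write n=60 and k=39 in base 19:
n in base 19: [3, 3]
k in base 19: [2, 1]
C(60,39) mod 19 = ∏ C(n_i, k_i) mod 19
Digit binomials (mod 19): C(3,2) = 3; C(3,1) = 3
Product: 3 × 3 = 9 ≡ 9 (mod 19)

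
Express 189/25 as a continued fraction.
[7; 1, 1, 3, 1, 2]

Euclidean algorithm steps:
189 = 7 × 25 + 14
25 = 1 × 14 + 11
14 = 1 × 11 + 3
11 = 3 × 3 + 2
3 = 1 × 2 + 1
2 = 2 × 1 + 0
Continued fraction: [7; 1, 1, 3, 1, 2]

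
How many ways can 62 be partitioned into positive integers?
1300156

p(n) counts ways to write n as a sum of positive integers (order ignored).
Euler's pentagonal recurrence: p(k) = p(k-1) + p(k-2) - p(k-5) - p(k-7) + p(k-12) + p(k-15) - ... (offsets j(3j∓1)/2, signs ++--, p(0)=1, p(<0)=0).
DP table for k = 0..61: p(0)=1, p(1)=1, p(2)=2, p(3)=3, p(4)=5, p(5)=7, p(6)=11, p(7)=15, p(8)=22, p(9)=30, p(10)=42, p(11)=56, p(12)=77, p(13)=101, p(14)=135, p(15)=176, p(16)=231, p(17)=297, p(18)=385, p(19)=490, p(20)=627, p(21)=792, p(22)=1002, p(23)=1255, p(24)=1575, p(25)=1958, p(26)=2436, p(27)=3010, p(28)=3718, p(29)=4565, p(30)=5604, p(31)=6842, p(32)=8349, p(33)=10143, p(34)=12310, p(35)=14883, p(36)=17977, p(37)=21637, p(38)=26015, p(39)=31185, p(40)=37338, p(41)=44583, p(42)=53174, p(43)=63261, p(44)=75175, p(45)=89134, p(46)=105558, p(47)=124754, p(48)=147273, p(49)=173525, p(50)=204226, p(51)=239943, p(52)=281589, p(53)=329931, p(54)=386155, p(55)=451276, p(56)=526823, p(57)=614154, p(58)=715220, p(59)=831820, p(60)=966467, p(61)=1121505.
Final step: p(62) = p(61) + p(60) - p(57) - p(55) + p(50) + p(47) - p(40) - p(36) + p(27) + p(22) - p(11) - p(5)
= 1121505 + 966467 - 614154 - 451276 + 204226 + 124754 - 37338 - 17977 + 3010 + 1002 - 56 - 7
= 1300156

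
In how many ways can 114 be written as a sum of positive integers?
952050665

p(n) counts ways to write n as a sum of positive integers (order ignored).
Euler's pentagonal recurrence: p(k) = p(k-1) + p(k-2) - p(k-5) - p(k-7) + p(k-12) + p(k-15) - ... (offsets j(3j∓1)/2, signs ++--, p(0)=1, p(<0)=0).
DP table for k = 0..113: p(0)=1, p(1)=1, p(2)=2, p(3)=3, p(4)=5, p(5)=7, p(6)=11, p(7)=15, p(8)=22, p(9)=30, p(10)=42, p(11)=56, p(12)=77, p(13)=101, p(14)=135, p(15)=176, p(16)=231, p(17)=297, p(18)=385, p(19)=490, p(20)=627, p(21)=792, p(22)=1002, p(23)=1255, p(24)=1575, p(25)=1958, p(26)=2436, p(27)=3010, p(28)=3718, p(29)=4565, p(30)=5604, p(31)=6842, p(32)=8349, p(33)=10143, p(34)=12310, p(35)=14883, p(36)=17977, p(37)=21637, p(38)=26015, p(39)=31185, p(40)=37338, p(41)=44583, p(42)=53174, p(43)=63261, p(44)=75175, p(45)=89134, p(46)=105558, p(47)=124754, p(48)=147273, p(49)=173525, p(50)=204226, p(51)=239943, p(52)=281589, p(53)=329931, p(54)=386155, p(55)=451276, p(56)=526823, p(57)=614154, p(58)=715220, p(59)=831820, p(60)=966467, p(61)=1121505, p(62)=1300156, p(63)=1505499, p(64)=1741630, p(65)=2012558, p(66)=2323520, p(67)=2679689, p(68)=3087735, p(69)=3554345, p(70)=4087968, p(71)=4697205, p(72)=5392783, p(73)=6185689, p(74)=7089500, p(75)=8118264, p(76)=9289091, p(77)=10619863, p(78)=12132164, p(79)=13848650, p(80)=15796476, p(81)=18004327, p(82)=20506255, p(83)=23338469, p(84)=26543660, p(85)=30167357, p(86)=34262962, p(87)=38887673, p(88)=44108109, p(89)=49995925, p(90)=56634173, p(91)=64112359, p(92)=72533807, p(93)=82010177, p(94)=92669720, p(95)=104651419, p(96)=118114304, p(97)=133230930, p(98)=150198136, p(99)=169229875, p(100)=190569292, p(101)=214481126, p(102)=241265379, p(103)=271248950, p(104)=304801365, p(105)=342325709, p(106)=384276336, p(107)=431149389, p(108)=483502844, p(109)=541946240, p(110)=607163746, p(111)=679903203, p(112)=761002156, p(113)=851376628.
Final step: p(114) = p(113) + p(112) - p(109) - p(107) + p(102) + p(99) - p(92) - p(88) + p(79) + p(74) - p(63) - p(57) + p(44) + p(37) - p(22) - p(14)
= 851376628 + 761002156 - 541946240 - 431149389 + 241265379 + 169229875 - 72533807 - 44108109 + 13848650 + 7089500 - 1505499 - 614154 + 75175 + 21637 - 1002 - 135
= 952050665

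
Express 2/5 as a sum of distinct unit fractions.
1/3 + 1/15

Greedy algorithm:
2/5: ceiling(5/2) = 3, use 1/3
1/15: ceiling(15/1) = 15, use 1/15
Result: 2/5 = 1/3 + 1/15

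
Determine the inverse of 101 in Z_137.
19

gcd(101, 137) = 1, so the inverse exists.
Extended Euclidean algorithm on (137, 101):
137 = 1 × 101 + 36  ⟹  36 = (1)·137 + (-1)·101
101 = 2 × 36 + 29  ⟹  29 = (-2)·137 + (3)·101
36 = 1 × 29 + 7  ⟹  7 = (3)·137 + (-4)·101
29 = 4 × 7 + 1  ⟹  1 = (-14)·137 + (19)·101
So (19)·101 ≡ 1 (mod 137), i.e. 101^(-1) ≡ 19 (mod 137).
Check: 101 × 19 = 1919 ≡ 1 (mod 137)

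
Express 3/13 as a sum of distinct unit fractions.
1/5 + 1/33 + 1/2145

Greedy algorithm:
3/13: ceiling(13/3) = 5, use 1/5
2/65: ceiling(65/2) = 33, use 1/33
1/2145: ceiling(2145/1) = 2145, use 1/2145
Result: 3/13 = 1/5 + 1/33 + 1/2145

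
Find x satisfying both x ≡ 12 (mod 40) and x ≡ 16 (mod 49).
212

Using Chinese Remainder Theorem:
M = 40 × 49 = 1960
M1 = 49, M2 = 40
y1 = 49^(-1) mod 40 = 9
y2 = 40^(-1) mod 49 = 38
x = (12×49×9 + 16×40×38) mod 1960 = 212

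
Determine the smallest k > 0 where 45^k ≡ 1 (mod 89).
11

89 is prime, so ord(45) divides φ(89) = 88.
Divisors of 88: 1, 2, 4, 8, 11, 22, 44, 88.
Repeated squaring: 45^1 ≡ 45, 45^2 ≡ 67, 45^4 ≡ 39, 45^8 ≡ 8, 45^16 ≡ 64, 45^32 ≡ 2, 45^64 ≡ 4 (mod 89).
Test 45^d mod 89 for each divisor d in increasing order:
45^1 ≡ 45
45^2 ≡ 67
45^4 ≡ 39
45^8 ≡ 8
45^11 = 45^8·45^2·45^1 ≡ 1  ← first divisor giving 1
The order is 11.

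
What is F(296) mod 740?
497

Matrix identity: Q^n = [[F_(n+1), F_n], [F_n, F_(n-1)]] with Q = [[1,1],[1,0]].
n = 296 = 100101000₂. Square-and-multiply, entries mod 740:
Q^1 = [[1,1],[1,0]]
Q^2 = (Q^1)² = [[2,1],[1,1]]
Q^4 = (Q^2)² = [[5,3],[3,2]]
Q^9 = (Q^4)²·Q = [[55,34],[34,21]]
Q^18 = (Q^9)² = [[481,364],[364,117]]
Q^37 = (Q^18)²·Q = [[629,517],[517,112]]
Q^74 = (Q^37)² = [[630,517],[517,113]]
Q^148 = (Q^74)² = [[409,71],[71,338]]
Q^296 = (Q^148)² = [[642,497],[497,145]]
F_296 mod 740 = Q^296[0][1] = 497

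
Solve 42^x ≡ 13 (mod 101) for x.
54

Baby-step giant-step with step n = ⌈√101⌉ = 11.
Baby steps 42^j mod 101 (j:value) for j=0..10: 0:1, 1:42, 2:47, 3:55, 4:88, 5:60, 6:96, 7:93, 8:68, 9:28, 10:65.
Giant-step multiplier: 42^(-11) ≡ 42^(100-11) = 42^89 ≡ 34 (mod 101).
Giant steps γ_i = 13·34^i mod 101: γ_0=13, γ_1=38, γ_2=80, γ_3=94, γ_4=65 (in table at j=10).
x = i·n + j = 4·11 + 10 = 54.
Check: 42^54 ≡ 13 (mod 101).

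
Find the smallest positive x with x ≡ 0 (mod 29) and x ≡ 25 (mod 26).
493

Using Chinese Remainder Theorem:
M = 29 × 26 = 754
M1 = 26, M2 = 29
y1 = 26^(-1) mod 29 = 19
y2 = 29^(-1) mod 26 = 9
x = (0×26×19 + 25×29×9) mod 754 = 493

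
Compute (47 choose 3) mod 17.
14

Using Lucas' theorem:
Write n=47 and k=3 in base 17:
n in base 17: [2, 13]
k in base 17: [0, 3]
C(47,3) mod 17 = ∏ C(n_i, k_i) mod 17
Digit binomials (mod 17): C(2,0) = 1; C(13,3) = 286 ≡ 14
Product: 1 × 14 = 14 ≡ 14 (mod 17)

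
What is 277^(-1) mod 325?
88

gcd(277, 325) = 1, so the inverse exists.
Extended Euclidean algorithm on (325, 277):
325 = 1 × 277 + 48  ⟹  48 = (1)·325 + (-1)·277
277 = 5 × 48 + 37  ⟹  37 = (-5)·325 + (6)·277
48 = 1 × 37 + 11  ⟹  11 = (6)·325 + (-7)·277
37 = 3 × 11 + 4  ⟹  4 = (-23)·325 + (27)·277
11 = 2 × 4 + 3  ⟹  3 = (52)·325 + (-61)·277
4 = 1 × 3 + 1  ⟹  1 = (-75)·325 + (88)·277
So (88)·277 ≡ 1 (mod 325), i.e. 277^(-1) ≡ 88 (mod 325).
Check: 277 × 88 = 24376 ≡ 1 (mod 325)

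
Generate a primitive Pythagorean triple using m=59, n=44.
(1545, 5192, 5417)

Euclid's formula: a = m² - n², b = 2mn, c = m² + n²
m = 59, n = 44
a = 59² - 44² = 3481 - 1936 = 1545
b = 2 × 59 × 44 = 5192
c = 59² + 44² = 3481 + 1936 = 5417
Verification: 1545² + 5192² = 2387025 + 26956864 = 29343889 = 5417² ✓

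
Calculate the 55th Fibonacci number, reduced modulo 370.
105

Matrix identity: Q^n = [[F_(n+1), F_n], [F_n, F_(n-1)]] with Q = [[1,1],[1,0]].
n = 55 = 110111₂. Square-and-multiply, entries mod 370:
Q^1 = [[1,1],[1,0]]
Q^3 = (Q^1)²·Q = [[3,2],[2,1]]
Q^6 = (Q^3)² = [[13,8],[8,5]]
Q^13 = (Q^6)²·Q = [[7,233],[233,144]]
Q^27 = (Q^13)²·Q = [[351,318],[318,33]]
Q^55 = (Q^27)²·Q = [[117,105],[105,12]]
F_55 mod 370 = Q^55[0][1] = 105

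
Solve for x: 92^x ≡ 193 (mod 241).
126

Baby-step giant-step with step n = ⌈√241⌉ = 16.
Baby steps 92^j mod 241 (j:value) for j=0..15: 0:1, 1:92, 2:29, 3:17, 4:118, 5:11, 6:48, 7:78, 8:187, 9:93, 10:121, 11:46, 12:135, 13:129, 14:59, 15:126.
Giant-step multiplier: 92^(-16) ≡ 92^(240-16) = 92^224 ≡ 231 (mod 241).
Giant steps γ_i = 193·231^i mod 241: γ_0=193, γ_1=239, γ_2=20, γ_3=41, γ_4=72, γ_5=3, γ_6=211, γ_7=59 (in table at j=14).
x = i·n + j = 7·16 + 14 = 126.
Check: 92^126 ≡ 193 (mod 241).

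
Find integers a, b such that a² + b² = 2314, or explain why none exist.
17² + 45² (a=17, b=45)

Factorization: 2314 = 2 × 13 × 89
By Fermat: n is sum of two squares iff every prime p ≡ 3 (mod 4) appears to even power.
All primes ≡ 3 (mod 4) appear to even power.
Search a = 0, 1, 2, … for 2314 - a² a perfect square: first hit at a = 17: 2314 - 289 = 2025 = 45².
2314 = 17² + 45² = 289 + 2025 ✓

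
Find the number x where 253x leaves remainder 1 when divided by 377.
76

gcd(253, 377) = 1, so the inverse exists.
Extended Euclidean algorithm on (377, 253):
377 = 1 × 253 + 124  ⟹  124 = (1)·377 + (-1)·253
253 = 2 × 124 + 5  ⟹  5 = (-2)·377 + (3)·253
124 = 24 × 5 + 4  ⟹  4 = (49)·377 + (-73)·253
5 = 1 × 4 + 1  ⟹  1 = (-51)·377 + (76)·253
So (76)·253 ≡ 1 (mod 377), i.e. 253^(-1) ≡ 76 (mod 377).
Check: 253 × 76 = 19228 ≡ 1 (mod 377)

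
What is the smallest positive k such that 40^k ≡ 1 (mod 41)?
2

41 is prime, so ord(40) divides φ(41) = 40.
Divisors of 40: 1, 2, 4, 5, 8, 10, 20, 40.
Repeated squaring: 40^1 ≡ 40, 40^2 ≡ 1, 40^4 ≡ 1, 40^8 ≡ 1, 40^16 ≡ 1, 40^32 ≡ 1 (mod 41).
Test 40^d mod 41 for each divisor d in increasing order:
40^1 ≡ 40
40^2 ≡ 1  ← first divisor giving 1
The order is 2.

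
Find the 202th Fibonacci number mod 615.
1

Matrix identity: Q^n = [[F_(n+1), F_n], [F_n, F_(n-1)]] with Q = [[1,1],[1,0]].
n = 202 = 11001010₂. Square-and-multiply, entries mod 615:
Q^1 = [[1,1],[1,0]]
Q^3 = (Q^1)²·Q = [[3,2],[2,1]]
Q^6 = (Q^3)² = [[13,8],[8,5]]
Q^12 = (Q^6)² = [[233,144],[144,89]]
Q^25 = (Q^12)²·Q = [[238,610],[610,243]]
Q^50 = (Q^25)² = [[89,55],[55,34]]
Q^101 = (Q^50)²·Q = [[491,491],[491,0]]
Q^202 = (Q^101)² = [[2,1],[1,1]]
F_202 mod 615 = Q^202[0][1] = 1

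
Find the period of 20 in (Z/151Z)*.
25

151 is prime, so ord(20) divides φ(151) = 150.
Divisors of 150: 1, 2, 3, 5, 6, 10, 15, 25, 30, 50, 75, 150.
Repeated squaring: 20^1 ≡ 20, 20^2 ≡ 98, 20^4 ≡ 91, 20^8 ≡ 127, 20^16 ≡ 123, 20^32 ≡ 29, 20^64 ≡ 86, 20^128 ≡ 148 (mod 151).
Test 20^d mod 151 for each divisor d in increasing order:
20^1 ≡ 20
20^2 ≡ 98
20^3 = 20^2·20^1 ≡ 148
20^5 = 20^4·20^1 ≡ 8
20^6 = 20^4·20^2 ≡ 9
20^10 = 20^8·20^2 ≡ 64
20^15 = 20^8·20^4·20^2·20^1 ≡ 59
20^25 = 20^16·20^8·20^1 ≡ 1  ← first divisor giving 1
The order is 25.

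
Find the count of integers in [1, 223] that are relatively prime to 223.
222

223 = 223
φ(n) = n × ∏(1 - 1/p) for each prime p dividing n
φ(223) = 223 × (1 - 1/223) = 222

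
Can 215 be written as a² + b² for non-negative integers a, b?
Not possible

Factorization: 215 = 5 × 43
By Fermat: n is sum of two squares iff every prime p ≡ 3 (mod 4) appears to even power.
Prime(s) ≡ 3 (mod 4) with odd exponent: [(43, 1)]
Therefore 215 cannot be expressed as a² + b².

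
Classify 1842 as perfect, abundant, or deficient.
abundant

Proper divisors of 1842: sum = 1 + 2 + 3 + 6 + 307 + 614 + 921 = 1854
Since 1854 > 1842, 1842 is abundant.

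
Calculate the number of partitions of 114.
952050665

p(n) counts ways to write n as a sum of positive integers (order ignored).
Euler's pentagonal recurrence: p(k) = p(k-1) + p(k-2) - p(k-5) - p(k-7) + p(k-12) + p(k-15) - ... (offsets j(3j∓1)/2, signs ++--, p(0)=1, p(<0)=0).
DP table for k = 0..113: p(0)=1, p(1)=1, p(2)=2, p(3)=3, p(4)=5, p(5)=7, p(6)=11, p(7)=15, p(8)=22, p(9)=30, p(10)=42, p(11)=56, p(12)=77, p(13)=101, p(14)=135, p(15)=176, p(16)=231, p(17)=297, p(18)=385, p(19)=490, p(20)=627, p(21)=792, p(22)=1002, p(23)=1255, p(24)=1575, p(25)=1958, p(26)=2436, p(27)=3010, p(28)=3718, p(29)=4565, p(30)=5604, p(31)=6842, p(32)=8349, p(33)=10143, p(34)=12310, p(35)=14883, p(36)=17977, p(37)=21637, p(38)=26015, p(39)=31185, p(40)=37338, p(41)=44583, p(42)=53174, p(43)=63261, p(44)=75175, p(45)=89134, p(46)=105558, p(47)=124754, p(48)=147273, p(49)=173525, p(50)=204226, p(51)=239943, p(52)=281589, p(53)=329931, p(54)=386155, p(55)=451276, p(56)=526823, p(57)=614154, p(58)=715220, p(59)=831820, p(60)=966467, p(61)=1121505, p(62)=1300156, p(63)=1505499, p(64)=1741630, p(65)=2012558, p(66)=2323520, p(67)=2679689, p(68)=3087735, p(69)=3554345, p(70)=4087968, p(71)=4697205, p(72)=5392783, p(73)=6185689, p(74)=7089500, p(75)=8118264, p(76)=9289091, p(77)=10619863, p(78)=12132164, p(79)=13848650, p(80)=15796476, p(81)=18004327, p(82)=20506255, p(83)=23338469, p(84)=26543660, p(85)=30167357, p(86)=34262962, p(87)=38887673, p(88)=44108109, p(89)=49995925, p(90)=56634173, p(91)=64112359, p(92)=72533807, p(93)=82010177, p(94)=92669720, p(95)=104651419, p(96)=118114304, p(97)=133230930, p(98)=150198136, p(99)=169229875, p(100)=190569292, p(101)=214481126, p(102)=241265379, p(103)=271248950, p(104)=304801365, p(105)=342325709, p(106)=384276336, p(107)=431149389, p(108)=483502844, p(109)=541946240, p(110)=607163746, p(111)=679903203, p(112)=761002156, p(113)=851376628.
Final step: p(114) = p(113) + p(112) - p(109) - p(107) + p(102) + p(99) - p(92) - p(88) + p(79) + p(74) - p(63) - p(57) + p(44) + p(37) - p(22) - p(14)
= 851376628 + 761002156 - 541946240 - 431149389 + 241265379 + 169229875 - 72533807 - 44108109 + 13848650 + 7089500 - 1505499 - 614154 + 75175 + 21637 - 1002 - 135
= 952050665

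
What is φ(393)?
260

393 = 3 × 131
φ(n) = n × ∏(1 - 1/p) for each prime p dividing n
φ(393) = 393 × (1 - 1/3) × (1 - 1/131) = 260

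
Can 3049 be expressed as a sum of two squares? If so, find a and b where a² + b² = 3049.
32² + 45² (a=32, b=45)

Factorization: 3049 = 3049
By Fermat: n is sum of two squares iff every prime p ≡ 3 (mod 4) appears to even power.
All primes ≡ 3 (mod 4) appear to even power.
Search a = 0, 1, 2, … for 3049 - a² a perfect square: first hit at a = 32: 3049 - 1024 = 2025 = 45².
3049 = 32² + 45² = 1024 + 2025 ✓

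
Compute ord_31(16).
5

31 is prime, so ord(16) divides φ(31) = 30.
Divisors of 30: 1, 2, 3, 5, 6, 10, 15, 30.
Repeated squaring: 16^1 ≡ 16, 16^2 ≡ 8, 16^4 ≡ 2, 16^8 ≡ 4, 16^16 ≡ 16 (mod 31).
Test 16^d mod 31 for each divisor d in increasing order:
16^1 ≡ 16
16^2 ≡ 8
16^3 = 16^2·16^1 ≡ 4
16^5 = 16^4·16^1 ≡ 1  ← first divisor giving 1
The order is 5.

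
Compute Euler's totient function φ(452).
224

452 = 2^2 × 113
φ(n) = n × ∏(1 - 1/p) for each prime p dividing n
φ(452) = 452 × (1 - 1/2) × (1 - 1/113) = 224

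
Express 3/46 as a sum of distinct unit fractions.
1/16 + 1/368

Greedy algorithm:
3/46: ceiling(46/3) = 16, use 1/16
1/368: ceiling(368/1) = 368, use 1/368
Result: 3/46 = 1/16 + 1/368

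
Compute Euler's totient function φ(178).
88

178 = 2 × 89
φ(n) = n × ∏(1 - 1/p) for each prime p dividing n
φ(178) = 178 × (1 - 1/2) × (1 - 1/89) = 88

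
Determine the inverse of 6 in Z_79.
66

gcd(6, 79) = 1, so the inverse exists.
Extended Euclidean algorithm on (79, 6):
79 = 13 × 6 + 1  ⟹  1 = (1)·79 + (-13)·6
So (-13)·6 ≡ 1 (mod 79), i.e. 6^(-1) ≡ -13 ≡ 66 (mod 79).
Check: 6 × 66 = 396 ≡ 1 (mod 79)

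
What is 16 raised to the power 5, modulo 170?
16

Repeated squaring. Binary of 5 = 101.
16^1 ≡ 16 (mod 170); 16^2 ≡ 86 (mod 170); 16^4 ≡ 86 (mod 170)
16^5 = 16^1 × 16^4 ≡ 16 (mod 170)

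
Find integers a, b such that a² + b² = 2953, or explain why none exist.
12² + 53² (a=12, b=53)

Factorization: 2953 = 2953
By Fermat: n is sum of two squares iff every prime p ≡ 3 (mod 4) appears to even power.
All primes ≡ 3 (mod 4) appear to even power.
Search a = 0, 1, 2, … for 2953 - a² a perfect square: first hit at a = 12: 2953 - 144 = 2809 = 53².
2953 = 12² + 53² = 144 + 2809 ✓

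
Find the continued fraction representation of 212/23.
[9; 4, 1, 1, 2]

Euclidean algorithm steps:
212 = 9 × 23 + 5
23 = 4 × 5 + 3
5 = 1 × 3 + 2
3 = 1 × 2 + 1
2 = 2 × 1 + 0
Continued fraction: [9; 4, 1, 1, 2]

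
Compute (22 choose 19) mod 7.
0

Using Lucas' theorem:
Write n=22 and k=19 in base 7:
n in base 7: [3, 1]
k in base 7: [2, 5]
C(22,19) mod 7 = ∏ C(n_i, k_i) mod 7
Digit binomials (mod 7): C(3,2) = 3; C(1,5) = 0 (k_i > n_i)
Product: 3 × 0 = 0 ≡ 0 (mod 7)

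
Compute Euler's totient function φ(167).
166

167 = 167
φ(n) = n × ∏(1 - 1/p) for each prime p dividing n
φ(167) = 167 × (1 - 1/167) = 166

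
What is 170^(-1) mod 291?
101

gcd(170, 291) = 1, so the inverse exists.
Extended Euclidean algorithm on (291, 170):
291 = 1 × 170 + 121  ⟹  121 = (1)·291 + (-1)·170
170 = 1 × 121 + 49  ⟹  49 = (-1)·291 + (2)·170
121 = 2 × 49 + 23  ⟹  23 = (3)·291 + (-5)·170
49 = 2 × 23 + 3  ⟹  3 = (-7)·291 + (12)·170
23 = 7 × 3 + 2  ⟹  2 = (52)·291 + (-89)·170
3 = 1 × 2 + 1  ⟹  1 = (-59)·291 + (101)·170
So (101)·170 ≡ 1 (mod 291), i.e. 170^(-1) ≡ 101 (mod 291).
Check: 170 × 101 = 17170 ≡ 1 (mod 291)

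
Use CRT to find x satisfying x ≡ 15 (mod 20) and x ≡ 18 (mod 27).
315

Using Chinese Remainder Theorem:
M = 20 × 27 = 540
M1 = 27, M2 = 20
y1 = 27^(-1) mod 20 = 3
y2 = 20^(-1) mod 27 = 23
x = (15×27×3 + 18×20×23) mod 540 = 315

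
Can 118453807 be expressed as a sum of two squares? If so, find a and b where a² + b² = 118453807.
Not possible

Factorization: 118453807 = 17 × 191^3
By Fermat: n is sum of two squares iff every prime p ≡ 3 (mod 4) appears to even power.
Prime(s) ≡ 3 (mod 4) with odd exponent: [(191, 3)]
Therefore 118453807 cannot be expressed as a² + b².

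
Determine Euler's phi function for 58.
28

58 = 2 × 29
φ(n) = n × ∏(1 - 1/p) for each prime p dividing n
φ(58) = 58 × (1 - 1/2) × (1 - 1/29) = 28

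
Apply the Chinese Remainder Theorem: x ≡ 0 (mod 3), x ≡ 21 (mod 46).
21

Using Chinese Remainder Theorem:
M = 3 × 46 = 138
M1 = 46, M2 = 3
y1 = 46^(-1) mod 3 = 1
y2 = 3^(-1) mod 46 = 31
x = (0×46×1 + 21×3×31) mod 138 = 21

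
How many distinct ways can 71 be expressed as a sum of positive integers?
4697205

p(n) counts ways to write n as a sum of positive integers (order ignored).
Euler's pentagonal recurrence: p(k) = p(k-1) + p(k-2) - p(k-5) - p(k-7) + p(k-12) + p(k-15) - ... (offsets j(3j∓1)/2, signs ++--, p(0)=1, p(<0)=0).
DP table for k = 0..70: p(0)=1, p(1)=1, p(2)=2, p(3)=3, p(4)=5, p(5)=7, p(6)=11, p(7)=15, p(8)=22, p(9)=30, p(10)=42, p(11)=56, p(12)=77, p(13)=101, p(14)=135, p(15)=176, p(16)=231, p(17)=297, p(18)=385, p(19)=490, p(20)=627, p(21)=792, p(22)=1002, p(23)=1255, p(24)=1575, p(25)=1958, p(26)=2436, p(27)=3010, p(28)=3718, p(29)=4565, p(30)=5604, p(31)=6842, p(32)=8349, p(33)=10143, p(34)=12310, p(35)=14883, p(36)=17977, p(37)=21637, p(38)=26015, p(39)=31185, p(40)=37338, p(41)=44583, p(42)=53174, p(43)=63261, p(44)=75175, p(45)=89134, p(46)=105558, p(47)=124754, p(48)=147273, p(49)=173525, p(50)=204226, p(51)=239943, p(52)=281589, p(53)=329931, p(54)=386155, p(55)=451276, p(56)=526823, p(57)=614154, p(58)=715220, p(59)=831820, p(60)=966467, p(61)=1121505, p(62)=1300156, p(63)=1505499, p(64)=1741630, p(65)=2012558, p(66)=2323520, p(67)=2679689, p(68)=3087735, p(69)=3554345, p(70)=4087968.
Final step: p(71) = p(70) + p(69) - p(66) - p(64) + p(59) + p(56) - p(49) - p(45) + p(36) + p(31) - p(20) - p(14) + p(1)
= 4087968 + 3554345 - 2323520 - 1741630 + 831820 + 526823 - 173525 - 89134 + 17977 + 6842 - 627 - 135 + 1
= 4697205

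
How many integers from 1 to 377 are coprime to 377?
336

377 = 13 × 29
φ(n) = n × ∏(1 - 1/p) for each prime p dividing n
φ(377) = 377 × (1 - 1/13) × (1 - 1/29) = 336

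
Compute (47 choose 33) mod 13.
11

Using Lucas' theorem:
Write n=47 and k=33 in base 13:
n in base 13: [3, 8]
k in base 13: [2, 7]
C(47,33) mod 13 = ∏ C(n_i, k_i) mod 13
Digit binomials (mod 13): C(3,2) = 3; C(8,7) = 8
Product: 3 × 8 = 24 ≡ 11 (mod 13)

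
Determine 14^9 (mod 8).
0

Repeated squaring. Binary of 9 = 1001.
14^1 ≡ 6 (mod 8); 14^2 ≡ 4 (mod 8); 14^4 ≡ 0 (mod 8); 14^8 ≡ 0 (mod 8)
14^9 = 14^1 × 14^8 ≡ 0 (mod 8)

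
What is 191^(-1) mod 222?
179

gcd(191, 222) = 1, so the inverse exists.
Extended Euclidean algorithm on (222, 191):
222 = 1 × 191 + 31  ⟹  31 = (1)·222 + (-1)·191
191 = 6 × 31 + 5  ⟹  5 = (-6)·222 + (7)·191
31 = 6 × 5 + 1  ⟹  1 = (37)·222 + (-43)·191
So (-43)·191 ≡ 1 (mod 222), i.e. 191^(-1) ≡ -43 ≡ 179 (mod 222).
Check: 191 × 179 = 34189 ≡ 1 (mod 222)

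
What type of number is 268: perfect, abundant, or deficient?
deficient

Proper divisors of 268: sum = 1 + 2 + 4 + 67 + 134 = 208
Since 208 < 268, 268 is deficient.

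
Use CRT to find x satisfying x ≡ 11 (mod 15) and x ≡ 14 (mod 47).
296

Using Chinese Remainder Theorem:
M = 15 × 47 = 705
M1 = 47, M2 = 15
y1 = 47^(-1) mod 15 = 8
y2 = 15^(-1) mod 47 = 22
x = (11×47×8 + 14×15×22) mod 705 = 296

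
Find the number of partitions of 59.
831820

p(n) counts ways to write n as a sum of positive integers (order ignored).
Euler's pentagonal recurrence: p(k) = p(k-1) + p(k-2) - p(k-5) - p(k-7) + p(k-12) + p(k-15) - ... (offsets j(3j∓1)/2, signs ++--, p(0)=1, p(<0)=0).
DP table for k = 0..58: p(0)=1, p(1)=1, p(2)=2, p(3)=3, p(4)=5, p(5)=7, p(6)=11, p(7)=15, p(8)=22, p(9)=30, p(10)=42, p(11)=56, p(12)=77, p(13)=101, p(14)=135, p(15)=176, p(16)=231, p(17)=297, p(18)=385, p(19)=490, p(20)=627, p(21)=792, p(22)=1002, p(23)=1255, p(24)=1575, p(25)=1958, p(26)=2436, p(27)=3010, p(28)=3718, p(29)=4565, p(30)=5604, p(31)=6842, p(32)=8349, p(33)=10143, p(34)=12310, p(35)=14883, p(36)=17977, p(37)=21637, p(38)=26015, p(39)=31185, p(40)=37338, p(41)=44583, p(42)=53174, p(43)=63261, p(44)=75175, p(45)=89134, p(46)=105558, p(47)=124754, p(48)=147273, p(49)=173525, p(50)=204226, p(51)=239943, p(52)=281589, p(53)=329931, p(54)=386155, p(55)=451276, p(56)=526823, p(57)=614154, p(58)=715220.
Final step: p(59) = p(58) + p(57) - p(54) - p(52) + p(47) + p(44) - p(37) - p(33) + p(24) + p(19) - p(8) - p(2)
= 715220 + 614154 - 386155 - 281589 + 124754 + 75175 - 21637 - 10143 + 1575 + 490 - 22 - 2
= 831820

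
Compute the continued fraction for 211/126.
[1; 1, 2, 13, 1, 2]

Euclidean algorithm steps:
211 = 1 × 126 + 85
126 = 1 × 85 + 41
85 = 2 × 41 + 3
41 = 13 × 3 + 2
3 = 1 × 2 + 1
2 = 2 × 1 + 0
Continued fraction: [1; 1, 2, 13, 1, 2]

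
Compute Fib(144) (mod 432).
0

Matrix identity: Q^n = [[F_(n+1), F_n], [F_n, F_(n-1)]] with Q = [[1,1],[1,0]].
n = 144 = 10010000₂. Square-and-multiply, entries mod 432:
Q^1 = [[1,1],[1,0]]
Q^2 = (Q^1)² = [[2,1],[1,1]]
Q^4 = (Q^2)² = [[5,3],[3,2]]
Q^9 = (Q^4)²·Q = [[55,34],[34,21]]
Q^18 = (Q^9)² = [[293,424],[424,301]]
Q^36 = (Q^18)² = [[377,0],[0,377]]
Q^72 = (Q^36)² = [[1,0],[0,1]]
Q^144 = (Q^72)² = [[1,0],[0,1]]
F_144 mod 432 = Q^144[0][1] = 0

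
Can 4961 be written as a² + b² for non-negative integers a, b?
44² + 55² (a=44, b=55)

Factorization: 4961 = 11^2 × 41
By Fermat: n is sum of two squares iff every prime p ≡ 3 (mod 4) appears to even power.
All primes ≡ 3 (mod 4) appear to even power.
Search a = 0, 1, 2, … for 4961 - a² a perfect square: first hit at a = 44: 4961 - 1936 = 3025 = 55².
4961 = 44² + 55² = 1936 + 3025 ✓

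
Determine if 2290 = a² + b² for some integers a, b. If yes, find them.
9² + 47² (a=9, b=47)

Factorization: 2290 = 2 × 5 × 229
By Fermat: n is sum of two squares iff every prime p ≡ 3 (mod 4) appears to even power.
All primes ≡ 3 (mod 4) appear to even power.
Search a = 0, 1, 2, … for 2290 - a² a perfect square: first hit at a = 9: 2290 - 81 = 2209 = 47².
2290 = 9² + 47² = 81 + 2209 ✓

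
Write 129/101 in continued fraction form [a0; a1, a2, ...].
[1; 3, 1, 1, 1, 1, 5]

Euclidean algorithm steps:
129 = 1 × 101 + 28
101 = 3 × 28 + 17
28 = 1 × 17 + 11
17 = 1 × 11 + 6
11 = 1 × 6 + 5
6 = 1 × 5 + 1
5 = 5 × 1 + 0
Continued fraction: [1; 3, 1, 1, 1, 1, 5]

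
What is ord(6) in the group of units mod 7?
2

7 is prime, so ord(6) divides φ(7) = 6.
Divisors of 6: 1, 2, 3, 6.
Repeated squaring: 6^1 ≡ 6, 6^2 ≡ 1, 6^4 ≡ 1 (mod 7).
Test 6^d mod 7 for each divisor d in increasing order:
6^1 ≡ 6
6^2 ≡ 1  ← first divisor giving 1
The order is 2.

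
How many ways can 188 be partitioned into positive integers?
1398341745571

p(n) counts ways to write n as a sum of positive integers (order ignored).
Euler's pentagonal recurrence: p(k) = p(k-1) + p(k-2) - p(k-5) - p(k-7) + p(k-12) + p(k-15) - ... (offsets j(3j∓1)/2, signs ++--, p(0)=1, p(<0)=0).
DP table for k = 0..187: p(0)=1, p(1)=1, p(2)=2, p(3)=3, p(4)=5, p(5)=7, p(6)=11, p(7)=15, p(8)=22, p(9)=30, p(10)=42, p(11)=56, p(12)=77, p(13)=101, p(14)=135, p(15)=176, p(16)=231, p(17)=297, p(18)=385, p(19)=490, p(20)=627, p(21)=792, p(22)=1002, p(23)=1255, p(24)=1575, p(25)=1958, p(26)=2436, p(27)=3010, p(28)=3718, p(29)=4565, p(30)=5604, p(31)=6842, p(32)=8349, p(33)=10143, p(34)=12310, p(35)=14883, p(36)=17977, p(37)=21637, p(38)=26015, p(39)=31185, p(40)=37338, p(41)=44583, p(42)=53174, p(43)=63261, p(44)=75175, p(45)=89134, p(46)=105558, p(47)=124754, p(48)=147273, p(49)=173525, p(50)=204226, p(51)=239943, p(52)=281589, p(53)=329931, p(54)=386155, p(55)=451276, p(56)=526823, p(57)=614154, p(58)=715220, p(59)=831820, p(60)=966467, p(61)=1121505, p(62)=1300156, p(63)=1505499, p(64)=1741630, p(65)=2012558, p(66)=2323520, p(67)=2679689, p(68)=3087735, p(69)=3554345, p(70)=4087968, p(71)=4697205, p(72)=5392783, p(73)=6185689, p(74)=7089500, p(75)=8118264, p(76)=9289091, p(77)=10619863, p(78)=12132164, p(79)=13848650, p(80)=15796476, p(81)=18004327, p(82)=20506255, p(83)=23338469, p(84)=26543660, p(85)=30167357, p(86)=34262962, p(87)=38887673, p(88)=44108109, p(89)=49995925, p(90)=56634173, p(91)=64112359, p(92)=72533807, p(93)=82010177, p(94)=92669720, p(95)=104651419, p(96)=118114304, p(97)=133230930, p(98)=150198136, p(99)=169229875, p(100)=190569292, p(101)=214481126, p(102)=241265379, p(103)=271248950, p(104)=304801365, p(105)=342325709, p(106)=384276336, p(107)=431149389, p(108)=483502844, p(109)=541946240, p(110)=607163746, p(111)=679903203, p(112)=761002156, p(113)=851376628, p(114)=952050665, p(115)=1064144451, p(116)=1188908248, p(117)=1327710076, p(118)=1482074143, p(119)=1653668665, p(120)=1844349560, p(121)=2056148051, p(122)=2291320912, p(123)=2552338241, p(124)=2841940500, p(125)=3163127352, p(126)=3519222692, p(127)=3913864295, p(128)=4351078600, p(129)=4835271870, p(130)=5371315400, p(131)=5964539504, p(132)=6620830889, p(133)=7346629512, p(134)=8149040695, p(135)=9035836076, p(136)=10015581680, p(137)=11097645016, p(138)=12292341831, p(139)=13610949895, p(140)=15065878135, p(141)=16670689208, p(142)=18440293320, p(143)=20390982757, p(144)=22540654445, p(145)=24908858009, p(146)=27517052599, p(147)=30388671978, p(148)=33549419497, p(149)=37027355200, p(150)=40853235313, p(151)=45060624582, p(152)=49686288421, p(153)=54770336324, p(154)=60356673280, p(155)=66493182097, p(156)=73232243759, p(157)=80630964769, p(158)=88751778802, p(159)=97662728555, p(160)=107438159466, p(161)=118159068427, p(162)=129913904637, p(163)=142798995930, p(164)=156919475295, p(165)=172389800255, p(166)=189334822579, p(167)=207890420102, p(168)=228204732751, p(169)=250438925115, p(170)=274768617130, p(171)=301384802048, p(172)=330495499613, p(173)=362326859895, p(174)=397125074750, p(175)=435157697830, p(176)=476715857290, p(177)=522115831195, p(178)=571701605655, p(179)=625846753120, p(180)=684957390936, p(181)=749474411781, p(182)=819876908323, p(183)=896684817527, p(184)=980462880430, p(185)=1071823774337, p(186)=1171432692373, p(187)=1280011042268.
Final step: p(188) = p(187) + p(186) - p(183) - p(181) + p(176) + p(173) - p(166) - p(162) + p(153) + p(148) - p(137) - p(131) + p(118) + p(111) - p(96) - p(88) + p(71) + p(62) - p(43) - p(33) + p(12) + p(1)
= 1280011042268 + 1171432692373 - 896684817527 - 749474411781 + 476715857290 + 362326859895 - 189334822579 - 129913904637 + 54770336324 + 33549419497 - 11097645016 - 5964539504 + 1482074143 + 679903203 - 118114304 - 44108109 + 4697205 + 1300156 - 63261 - 10143 + 77 + 1
= 1398341745571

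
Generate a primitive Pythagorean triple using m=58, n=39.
(1843, 4524, 4885)

Euclid's formula: a = m² - n², b = 2mn, c = m² + n²
m = 58, n = 39
a = 58² - 39² = 3364 - 1521 = 1843
b = 2 × 58 × 39 = 4524
c = 58² + 39² = 3364 + 1521 = 4885
Verification: 1843² + 4524² = 3396649 + 20466576 = 23863225 = 4885² ✓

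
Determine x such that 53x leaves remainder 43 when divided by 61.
x ≡ 48 (mod 61)

gcd(53, 61) = 1, which divides 43, so solutions exist.
Find 53^(-1) mod 61 by the extended Euclidean algorithm:
61 = 1 × 53 + 8  ⟹  8 = (1)·61 + (-1)·53
53 = 6 × 8 + 5  ⟹  5 = (-6)·61 + (7)·53
8 = 1 × 5 + 3  ⟹  3 = (7)·61 + (-8)·53
5 = 1 × 3 + 2  ⟹  2 = (-13)·61 + (15)·53
3 = 1 × 2 + 1  ⟹  1 = (20)·61 + (-23)·53
So (-23)·53 ≡ 1 (mod 61), i.e. 53^(-1) ≡ -23 ≡ 38 (mod 61).
x ≡ 38 × 43 = 1634 ≡ 48 (mod 61).
Check: 53 × 48 = 2544 ≡ 43 (mod 61).
Unique solution: x ≡ 48 (mod 61)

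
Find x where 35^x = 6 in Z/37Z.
9

Baby-step giant-step with step n = ⌈√37⌉ = 7.
Baby steps 35^j mod 37 (j:value) for j=0..6: 0:1, 1:35, 2:4, 3:29, 4:16, 5:5, 6:27.
Giant-step multiplier: 35^(-7) ≡ 35^(36-7) = 35^29 ≡ 13 (mod 37).
Giant steps γ_i = 6·13^i mod 37: γ_0=6, γ_1=4 (in table at j=2).
x = i·n + j = 1·7 + 2 = 9.
Check: 35^9 ≡ 6 (mod 37).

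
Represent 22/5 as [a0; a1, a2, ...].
[4; 2, 2]

Euclidean algorithm steps:
22 = 4 × 5 + 2
5 = 2 × 2 + 1
2 = 2 × 1 + 0
Continued fraction: [4; 2, 2]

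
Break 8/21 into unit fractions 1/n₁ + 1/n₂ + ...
1/3 + 1/21

Greedy algorithm:
8/21: ceiling(21/8) = 3, use 1/3
1/21: ceiling(21/1) = 21, use 1/21
Result: 8/21 = 1/3 + 1/21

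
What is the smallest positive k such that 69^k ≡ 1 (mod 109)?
108

109 is prime, so ord(69) divides φ(109) = 108.
Divisors of 108: 1, 2, 3, 4, 6, 9, 12, 18, 27, 36, 54, 108.
Repeated squaring: 69^1 ≡ 69, 69^2 ≡ 74, 69^4 ≡ 26, 69^8 ≡ 22, 69^16 ≡ 48, 69^32 ≡ 15, 69^64 ≡ 7 (mod 109).
Test 69^d mod 109 for each divisor d in increasing order:
69^1 ≡ 69
69^2 ≡ 74
69^3 = 69^2·69^1 ≡ 92
69^4 ≡ 26
69^6 = 69^4·69^2 ≡ 71
69^9 = 69^8·69^1 ≡ 101
69^12 = 69^8·69^4 ≡ 27
69^18 = 69^16·69^2 ≡ 64
69^27 = 69^16·69^8·69^2·69^1 ≡ 33
69^36 = 69^32·69^4 ≡ 63
69^54 = 69^32·69^16·69^4·69^2 ≡ 108
69^108 = 69^64·69^32·69^8·69^4 ≡ 1  ← first divisor giving 1
The order is 108.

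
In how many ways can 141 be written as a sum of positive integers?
16670689208

p(n) counts ways to write n as a sum of positive integers (order ignored).
Euler's pentagonal recurrence: p(k) = p(k-1) + p(k-2) - p(k-5) - p(k-7) + p(k-12) + p(k-15) - ... (offsets j(3j∓1)/2, signs ++--, p(0)=1, p(<0)=0).
DP table for k = 0..140: p(0)=1, p(1)=1, p(2)=2, p(3)=3, p(4)=5, p(5)=7, p(6)=11, p(7)=15, p(8)=22, p(9)=30, p(10)=42, p(11)=56, p(12)=77, p(13)=101, p(14)=135, p(15)=176, p(16)=231, p(17)=297, p(18)=385, p(19)=490, p(20)=627, p(21)=792, p(22)=1002, p(23)=1255, p(24)=1575, p(25)=1958, p(26)=2436, p(27)=3010, p(28)=3718, p(29)=4565, p(30)=5604, p(31)=6842, p(32)=8349, p(33)=10143, p(34)=12310, p(35)=14883, p(36)=17977, p(37)=21637, p(38)=26015, p(39)=31185, p(40)=37338, p(41)=44583, p(42)=53174, p(43)=63261, p(44)=75175, p(45)=89134, p(46)=105558, p(47)=124754, p(48)=147273, p(49)=173525, p(50)=204226, p(51)=239943, p(52)=281589, p(53)=329931, p(54)=386155, p(55)=451276, p(56)=526823, p(57)=614154, p(58)=715220, p(59)=831820, p(60)=966467, p(61)=1121505, p(62)=1300156, p(63)=1505499, p(64)=1741630, p(65)=2012558, p(66)=2323520, p(67)=2679689, p(68)=3087735, p(69)=3554345, p(70)=4087968, p(71)=4697205, p(72)=5392783, p(73)=6185689, p(74)=7089500, p(75)=8118264, p(76)=9289091, p(77)=10619863, p(78)=12132164, p(79)=13848650, p(80)=15796476, p(81)=18004327, p(82)=20506255, p(83)=23338469, p(84)=26543660, p(85)=30167357, p(86)=34262962, p(87)=38887673, p(88)=44108109, p(89)=49995925, p(90)=56634173, p(91)=64112359, p(92)=72533807, p(93)=82010177, p(94)=92669720, p(95)=104651419, p(96)=118114304, p(97)=133230930, p(98)=150198136, p(99)=169229875, p(100)=190569292, p(101)=214481126, p(102)=241265379, p(103)=271248950, p(104)=304801365, p(105)=342325709, p(106)=384276336, p(107)=431149389, p(108)=483502844, p(109)=541946240, p(110)=607163746, p(111)=679903203, p(112)=761002156, p(113)=851376628, p(114)=952050665, p(115)=1064144451, p(116)=1188908248, p(117)=1327710076, p(118)=1482074143, p(119)=1653668665, p(120)=1844349560, p(121)=2056148051, p(122)=2291320912, p(123)=2552338241, p(124)=2841940500, p(125)=3163127352, p(126)=3519222692, p(127)=3913864295, p(128)=4351078600, p(129)=4835271870, p(130)=5371315400, p(131)=5964539504, p(132)=6620830889, p(133)=7346629512, p(134)=8149040695, p(135)=9035836076, p(136)=10015581680, p(137)=11097645016, p(138)=12292341831, p(139)=13610949895, p(140)=15065878135.
Final step: p(141) = p(140) + p(139) - p(136) - p(134) + p(129) + p(126) - p(119) - p(115) + p(106) + p(101) - p(90) - p(84) + p(71) + p(64) - p(49) - p(41) + p(24) + p(15)
= 15065878135 + 13610949895 - 10015581680 - 8149040695 + 4835271870 + 3519222692 - 1653668665 - 1064144451 + 384276336 + 214481126 - 56634173 - 26543660 + 4697205 + 1741630 - 173525 - 44583 + 1575 + 176
= 16670689208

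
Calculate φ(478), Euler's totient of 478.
238

478 = 2 × 239
φ(n) = n × ∏(1 - 1/p) for each prime p dividing n
φ(478) = 478 × (1 - 1/2) × (1 - 1/239) = 238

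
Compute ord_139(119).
138

139 is prime, so ord(119) divides φ(139) = 138.
Divisors of 138: 1, 2, 3, 6, 23, 46, 69, 138.
Repeated squaring: 119^1 ≡ 119, 119^2 ≡ 122, 119^4 ≡ 11, 119^8 ≡ 121, 119^16 ≡ 46, 119^32 ≡ 31, 119^64 ≡ 127, 119^128 ≡ 5 (mod 139).
Test 119^d mod 139 for each divisor d in increasing order:
119^1 ≡ 119
119^2 ≡ 122
119^3 = 119^2·119^1 ≡ 62
119^6 = 119^4·119^2 ≡ 91
119^23 = 119^16·119^4·119^2·119^1 ≡ 97
119^46 = 119^32·119^8·119^4·119^2 ≡ 96
119^69 = 119^64·119^4·119^1 ≡ 138
119^138 = 119^128·119^8·119^2 ≡ 1  ← first divisor giving 1
The order is 138.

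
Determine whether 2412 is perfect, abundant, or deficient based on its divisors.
abundant

Proper divisors of 2412: sum = 1 + 2 + 3 + 4 + 6 + 9 + 12 + 18 + ... + 402 + 603 + 804 + 1206 (17 divisors) = 3776
Since 3776 > 2412, 2412 is abundant.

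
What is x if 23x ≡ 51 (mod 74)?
x ≡ 73 (mod 74)

gcd(23, 74) = 1, which divides 51, so solutions exist.
Find 23^(-1) mod 74 by the extended Euclidean algorithm:
74 = 3 × 23 + 5  ⟹  5 = (1)·74 + (-3)·23
23 = 4 × 5 + 3  ⟹  3 = (-4)·74 + (13)·23
5 = 1 × 3 + 2  ⟹  2 = (5)·74 + (-16)·23
3 = 1 × 2 + 1  ⟹  1 = (-9)·74 + (29)·23
So (29)·23 ≡ 1 (mod 74), i.e. 23^(-1) ≡ 29 (mod 74).
x ≡ 29 × 51 = 1479 ≡ 73 (mod 74).
Check: 23 × 73 = 1679 ≡ 51 (mod 74).
Unique solution: x ≡ 73 (mod 74)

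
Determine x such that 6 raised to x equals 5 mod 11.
6

Baby-step giant-step with step n = ⌈√11⌉ = 4.
Baby steps 6^j mod 11 (j:value) for j=0..3: 0:1, 1:6, 2:3, 3:7.
Giant-step multiplier: 6^(-4) ≡ 6^(10-4) = 6^6 ≡ 5 (mod 11).
Giant steps γ_i = 5·5^i mod 11: γ_0=5, γ_1=3 (in table at j=2).
x = i·n + j = 1·4 + 2 = 6.
Check: 6^6 ≡ 5 (mod 11).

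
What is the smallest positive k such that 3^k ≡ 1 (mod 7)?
6

7 is prime, so ord(3) divides φ(7) = 6.
Divisors of 6: 1, 2, 3, 6.
Repeated squaring: 3^1 ≡ 3, 3^2 ≡ 2, 3^4 ≡ 4 (mod 7).
Test 3^d mod 7 for each divisor d in increasing order:
3^1 ≡ 3
3^2 ≡ 2
3^3 = 3^2·3^1 ≡ 6
3^6 = 3^4·3^2 ≡ 1  ← first divisor giving 1
The order is 6.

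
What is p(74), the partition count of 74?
7089500

p(n) counts ways to write n as a sum of positive integers (order ignored).
Euler's pentagonal recurrence: p(k) = p(k-1) + p(k-2) - p(k-5) - p(k-7) + p(k-12) + p(k-15) - ... (offsets j(3j∓1)/2, signs ++--, p(0)=1, p(<0)=0).
DP table for k = 0..73: p(0)=1, p(1)=1, p(2)=2, p(3)=3, p(4)=5, p(5)=7, p(6)=11, p(7)=15, p(8)=22, p(9)=30, p(10)=42, p(11)=56, p(12)=77, p(13)=101, p(14)=135, p(15)=176, p(16)=231, p(17)=297, p(18)=385, p(19)=490, p(20)=627, p(21)=792, p(22)=1002, p(23)=1255, p(24)=1575, p(25)=1958, p(26)=2436, p(27)=3010, p(28)=3718, p(29)=4565, p(30)=5604, p(31)=6842, p(32)=8349, p(33)=10143, p(34)=12310, p(35)=14883, p(36)=17977, p(37)=21637, p(38)=26015, p(39)=31185, p(40)=37338, p(41)=44583, p(42)=53174, p(43)=63261, p(44)=75175, p(45)=89134, p(46)=105558, p(47)=124754, p(48)=147273, p(49)=173525, p(50)=204226, p(51)=239943, p(52)=281589, p(53)=329931, p(54)=386155, p(55)=451276, p(56)=526823, p(57)=614154, p(58)=715220, p(59)=831820, p(60)=966467, p(61)=1121505, p(62)=1300156, p(63)=1505499, p(64)=1741630, p(65)=2012558, p(66)=2323520, p(67)=2679689, p(68)=3087735, p(69)=3554345, p(70)=4087968, p(71)=4697205, p(72)=5392783, p(73)=6185689.
Final step: p(74) = p(73) + p(72) - p(69) - p(67) + p(62) + p(59) - p(52) - p(48) + p(39) + p(34) - p(23) - p(17) + p(4)
= 6185689 + 5392783 - 3554345 - 2679689 + 1300156 + 831820 - 281589 - 147273 + 31185 + 12310 - 1255 - 297 + 5
= 7089500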